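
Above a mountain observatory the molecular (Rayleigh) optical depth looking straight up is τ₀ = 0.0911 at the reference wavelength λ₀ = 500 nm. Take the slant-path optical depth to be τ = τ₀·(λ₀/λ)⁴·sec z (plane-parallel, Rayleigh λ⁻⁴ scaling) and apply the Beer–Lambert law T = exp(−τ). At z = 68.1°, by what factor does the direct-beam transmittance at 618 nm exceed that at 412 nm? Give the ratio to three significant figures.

Airmass: sec 68.1° = 2.6811.
τ(618 nm) = 0.0911 × (500/618)⁴ × 2.6811 = 0.0911 × 0.4285 × 2.6811 = 0.1047.
τ(412 nm) = 0.0911 × (500/412)⁴ × 2.6811 = 0.0911 × 2.1692 × 2.6811 = 0.5298.
T(618)/T(412) = exp(τ_B − τ_A) = exp(0.4252) = 1.5298.

1.53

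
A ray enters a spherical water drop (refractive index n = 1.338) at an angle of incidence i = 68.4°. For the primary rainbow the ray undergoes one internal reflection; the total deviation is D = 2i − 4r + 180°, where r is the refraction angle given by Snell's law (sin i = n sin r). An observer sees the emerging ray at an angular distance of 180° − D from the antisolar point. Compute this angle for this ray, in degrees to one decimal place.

sin r = sin 68.4° / 1.338 = 0.9298/1.338 = 0.6949; r = 44.02°.
D = 2·68.4° − 4·44.02° + 180° = 136.80° − 176.08° + 180° = 140.72°.
Angle from antisolar point = 180° − D = 39.28°.

39.3°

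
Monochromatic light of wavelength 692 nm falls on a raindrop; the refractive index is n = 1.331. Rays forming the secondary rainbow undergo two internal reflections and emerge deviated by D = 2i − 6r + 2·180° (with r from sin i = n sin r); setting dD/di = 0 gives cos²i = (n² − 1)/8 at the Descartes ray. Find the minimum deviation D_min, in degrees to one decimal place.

230.4°

cos²i = (1.77156 − 1)/8 = 0.09645; i = arccos(0.31056) = 71.907°.
sin r = sin 71.907°/1.331 = 0.71417; r = 45.575°.
D_min = 2·71.907° − 6·45.575° + 360° = 230.365°.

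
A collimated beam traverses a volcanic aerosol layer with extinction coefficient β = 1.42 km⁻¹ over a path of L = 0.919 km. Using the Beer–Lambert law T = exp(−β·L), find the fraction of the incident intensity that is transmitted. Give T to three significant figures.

0.271

τ = β·L = 1.42 × 0.919 = 1.3050.
T = exp(−1.3050) = 0.2712.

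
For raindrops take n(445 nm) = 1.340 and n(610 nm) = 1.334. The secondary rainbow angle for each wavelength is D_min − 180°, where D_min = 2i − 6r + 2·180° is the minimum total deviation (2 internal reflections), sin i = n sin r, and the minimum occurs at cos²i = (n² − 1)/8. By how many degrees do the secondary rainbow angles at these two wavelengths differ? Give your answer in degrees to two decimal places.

1.56°

At 445 nm (n = 1.340): cos²i = 0.09945 → i = 71.618°, r = 45.088°, D_min = 232.709°, rainbow angle = 52.709°.
At 610 nm (n = 1.334): cos²i = 0.09744 → i = 71.810°, r = 45.411°, D_min = 231.153°, rainbow angle = 51.153°.
Angular width = |52.709° − 51.153°| = 1.556°.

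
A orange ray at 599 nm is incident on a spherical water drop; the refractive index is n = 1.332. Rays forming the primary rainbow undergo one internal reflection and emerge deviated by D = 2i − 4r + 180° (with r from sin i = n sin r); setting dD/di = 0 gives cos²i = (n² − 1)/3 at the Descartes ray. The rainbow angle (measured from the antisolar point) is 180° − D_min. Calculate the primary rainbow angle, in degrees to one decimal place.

cos²i = (1.77422 − 1)/3 = 0.25807; i = arccos(0.50801) = 59.469°.
sin r = sin 59.469°/1.332 = 0.64666; r = 40.290°.
D_min = 2·59.469° − 4·40.290° + 180° = 137.776°.
Rainbow angle = 180° − D_min = 42.224°.

42.2°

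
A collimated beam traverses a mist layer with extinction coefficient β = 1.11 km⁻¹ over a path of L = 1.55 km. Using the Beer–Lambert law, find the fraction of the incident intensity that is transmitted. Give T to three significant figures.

0.179

τ = β·L = 1.11 × 1.55 = 1.7205.
T = exp(−1.7205) = 0.1790.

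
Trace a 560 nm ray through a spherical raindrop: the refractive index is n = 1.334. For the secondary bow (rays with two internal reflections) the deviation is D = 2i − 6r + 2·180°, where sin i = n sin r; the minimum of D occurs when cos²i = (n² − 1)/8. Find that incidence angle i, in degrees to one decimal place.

cos²i = (1.334² − 1)/8 = (1.77956 − 1)/8 = 0.09744.
cos i = 0.31216, so i = 71.810°.

71.8°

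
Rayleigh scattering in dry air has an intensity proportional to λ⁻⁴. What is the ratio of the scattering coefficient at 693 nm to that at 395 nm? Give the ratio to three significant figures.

Rayleigh scattering ∝ λ⁻⁴, so the ratio of coefficients is the inverse fourth power of the wavelength ratio.
σ(693)/σ(395) = (395/693)⁴ = (0.5700)⁴ = 0.1055.

0.106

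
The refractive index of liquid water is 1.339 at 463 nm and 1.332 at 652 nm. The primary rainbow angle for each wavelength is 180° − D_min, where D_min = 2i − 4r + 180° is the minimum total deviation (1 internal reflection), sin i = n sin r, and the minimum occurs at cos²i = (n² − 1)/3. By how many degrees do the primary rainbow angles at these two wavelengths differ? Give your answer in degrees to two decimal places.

At 463 nm (n = 1.339): cos²i = 0.26431 → i = 59.062°, r = 39.834°, D_min = 138.786°, rainbow angle = 41.214°.
At 652 nm (n = 1.332): cos²i = 0.25807 → i = 59.469°, r = 40.290°, D_min = 137.776°, rainbow angle = 42.224°.
Angular width = |41.214° − 42.224°| = 1.010°.

1.01°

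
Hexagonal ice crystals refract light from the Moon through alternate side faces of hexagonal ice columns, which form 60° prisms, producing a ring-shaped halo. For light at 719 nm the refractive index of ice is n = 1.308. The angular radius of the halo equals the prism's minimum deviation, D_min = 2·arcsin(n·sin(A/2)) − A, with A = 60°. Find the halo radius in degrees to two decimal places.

21.69°

n·sin(A/2) = 1.308 × sin 30° = 1.308 × 0.5000 = 0.6540.
D_min = 2·arcsin(0.6540) − 60° = 2 × 40.844° − 60° = 21.688°.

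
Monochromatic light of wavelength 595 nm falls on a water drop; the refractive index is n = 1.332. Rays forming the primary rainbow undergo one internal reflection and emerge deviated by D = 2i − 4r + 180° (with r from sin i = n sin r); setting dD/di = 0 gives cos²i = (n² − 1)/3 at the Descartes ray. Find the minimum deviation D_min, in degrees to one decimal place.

cos²i = (1.77422 − 1)/3 = 0.25807; i = arccos(0.50801) = 59.469°.
sin r = sin 59.469°/1.332 = 0.64666; r = 40.290°.
D_min = 2·59.469° − 4·40.290° + 180° = 137.776°.

137.8°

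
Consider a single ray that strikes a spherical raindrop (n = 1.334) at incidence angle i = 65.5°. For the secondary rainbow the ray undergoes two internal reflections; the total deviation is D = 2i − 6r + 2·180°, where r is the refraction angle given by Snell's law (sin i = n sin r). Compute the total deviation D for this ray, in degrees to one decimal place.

sin r = sin 65.5° / 1.334 = 0.9100/1.334 = 0.6821; r = 43.01°.
D = 2·65.5° − 6·43.01° + 2·180° = 131.00° − 258.06° + 360° = 232.94°.

232.9°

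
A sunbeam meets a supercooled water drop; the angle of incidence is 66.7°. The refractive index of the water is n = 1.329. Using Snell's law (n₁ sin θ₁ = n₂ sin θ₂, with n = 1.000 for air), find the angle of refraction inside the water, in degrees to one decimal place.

43.7°

Snell: sin θ_r = sin θ_i / n = sin 66.7° / 1.329 = 0.9184 / 1.329 = 0.6911.
θ_r = arcsin(0.6911) = 43.72°.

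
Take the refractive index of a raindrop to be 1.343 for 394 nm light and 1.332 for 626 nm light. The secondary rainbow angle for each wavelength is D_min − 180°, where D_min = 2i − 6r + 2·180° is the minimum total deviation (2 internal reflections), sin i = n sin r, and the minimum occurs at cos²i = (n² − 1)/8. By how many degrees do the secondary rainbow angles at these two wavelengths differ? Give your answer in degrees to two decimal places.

2.85°

At 394 nm (n = 1.343): cos²i = 0.10046 → i = 71.522°, r = 44.928°, D_min = 233.478°, rainbow angle = 53.478°.
At 626 nm (n = 1.332): cos²i = 0.09678 → i = 71.875°, r = 45.520°, D_min = 230.628°, rainbow angle = 50.628°.
Angular width = |53.478° − 50.628°| = 2.849°.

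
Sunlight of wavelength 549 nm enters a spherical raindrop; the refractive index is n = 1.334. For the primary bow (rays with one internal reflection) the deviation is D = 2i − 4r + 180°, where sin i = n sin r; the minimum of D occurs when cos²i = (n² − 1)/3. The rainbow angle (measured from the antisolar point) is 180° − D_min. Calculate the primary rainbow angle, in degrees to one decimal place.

cos²i = (1.77956 − 1)/3 = 0.25985; i = arccos(0.50976) = 59.352°.
sin r = sin 59.352°/1.334 = 0.64492; r = 40.159°.
D_min = 2·59.352° − 4·40.159° + 180° = 138.067°.
Rainbow angle = 180° − D_min = 41.933°.

41.9°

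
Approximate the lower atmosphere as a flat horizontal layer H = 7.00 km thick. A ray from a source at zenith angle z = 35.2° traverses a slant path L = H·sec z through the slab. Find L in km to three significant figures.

8.57 km

sec z = 1/cos 35.2° = 1.2238.
L = 7.00 × 1.2238 = 8.566 km.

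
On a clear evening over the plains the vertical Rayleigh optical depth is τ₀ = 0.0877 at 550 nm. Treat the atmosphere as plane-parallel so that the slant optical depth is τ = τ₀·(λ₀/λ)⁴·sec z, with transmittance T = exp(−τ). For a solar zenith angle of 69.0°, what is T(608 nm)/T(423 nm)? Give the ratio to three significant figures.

1.71

Airmass: sec 69.0° = 2.7904.
τ(608 nm) = 0.0877 × (550/608)⁴ × 2.7904 = 0.0877 × 0.6696 × 2.7904 = 0.1639.
τ(423 nm) = 0.0877 × (550/423)⁴ × 2.7904 = 0.0877 × 2.8582 × 2.7904 = 0.6995.
T(608)/T(423) = exp(τ_B − τ_A) = exp(0.5356) = 1.7084.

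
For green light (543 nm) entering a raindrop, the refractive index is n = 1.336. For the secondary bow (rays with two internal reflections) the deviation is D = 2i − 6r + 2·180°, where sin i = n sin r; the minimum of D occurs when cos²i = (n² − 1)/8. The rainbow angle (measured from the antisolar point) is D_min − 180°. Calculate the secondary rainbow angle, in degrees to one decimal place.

cos²i = (1.78490 − 1)/8 = 0.09811; i = arccos(0.31323) = 71.746°.
sin r = sin 71.746°/1.336 = 0.71084; r = 45.303°.
D_min = 2·71.746° − 6·45.303° + 360° = 231.674°.
Rainbow angle = D_min − 180° = 51.674°.

51.7°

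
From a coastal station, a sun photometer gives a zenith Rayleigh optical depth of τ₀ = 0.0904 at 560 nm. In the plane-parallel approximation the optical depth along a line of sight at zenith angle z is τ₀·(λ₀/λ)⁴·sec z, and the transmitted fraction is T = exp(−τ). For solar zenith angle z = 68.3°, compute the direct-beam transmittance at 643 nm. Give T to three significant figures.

0.869

sec 68.3° = 2.7046.
τ = 0.0904 × (560/643)⁴ × 2.7046 = 0.0904 × 0.5753 × 2.7046 = 0.1407.
T = exp(−0.1407) = 0.8688.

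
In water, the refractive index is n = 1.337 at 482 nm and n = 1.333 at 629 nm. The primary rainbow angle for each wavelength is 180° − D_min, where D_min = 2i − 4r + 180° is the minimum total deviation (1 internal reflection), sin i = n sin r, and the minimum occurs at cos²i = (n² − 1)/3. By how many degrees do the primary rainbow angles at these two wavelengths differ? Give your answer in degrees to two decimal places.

At 482 nm (n = 1.337): cos²i = 0.26252 → i = 59.178°, r = 39.964°, D_min = 138.500°, rainbow angle = 41.500°.
At 629 nm (n = 1.333): cos²i = 0.25896 → i = 59.410°, r = 40.225°, D_min = 137.922°, rainbow angle = 42.078°.
Angular width = |41.500° − 42.078°| = 0.578°.

0.58°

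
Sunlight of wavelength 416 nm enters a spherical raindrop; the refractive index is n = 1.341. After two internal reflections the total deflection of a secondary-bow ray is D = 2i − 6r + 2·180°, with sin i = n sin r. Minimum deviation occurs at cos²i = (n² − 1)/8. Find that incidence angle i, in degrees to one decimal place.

71.6°

cos²i = (1.341² − 1)/8 = (1.79828 − 1)/8 = 0.09979.
cos i = 0.31589, so i = 71.586°.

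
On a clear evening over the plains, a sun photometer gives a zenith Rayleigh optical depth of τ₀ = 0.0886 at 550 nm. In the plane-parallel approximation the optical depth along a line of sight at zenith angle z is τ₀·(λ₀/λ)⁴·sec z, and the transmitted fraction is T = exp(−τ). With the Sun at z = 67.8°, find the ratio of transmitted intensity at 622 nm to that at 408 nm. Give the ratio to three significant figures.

1.88

Airmass: sec 67.8° = 2.6466.
τ(622 nm) = 0.0886 × (550/622)⁴ × 2.6466 = 0.0886 × 0.6113 × 2.6466 = 0.1434.
τ(408 nm) = 0.0886 × (550/408)⁴ × 2.6466 = 0.0886 × 3.3023 × 2.6466 = 0.7743.
T(622)/T(408) = exp(τ_B − τ_A) = exp(0.6310) = 1.8795.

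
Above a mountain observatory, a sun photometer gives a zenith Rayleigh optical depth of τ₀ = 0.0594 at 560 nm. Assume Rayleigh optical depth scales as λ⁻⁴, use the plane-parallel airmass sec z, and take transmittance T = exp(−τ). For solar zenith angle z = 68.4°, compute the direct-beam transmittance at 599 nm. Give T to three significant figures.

sec 68.4° = 2.7165.
τ = 0.0594 × (560/599)⁴ × 2.7165 = 0.0594 × 0.7639 × 2.7165 = 0.1233.
T = exp(−0.1233) = 0.8840.

0.884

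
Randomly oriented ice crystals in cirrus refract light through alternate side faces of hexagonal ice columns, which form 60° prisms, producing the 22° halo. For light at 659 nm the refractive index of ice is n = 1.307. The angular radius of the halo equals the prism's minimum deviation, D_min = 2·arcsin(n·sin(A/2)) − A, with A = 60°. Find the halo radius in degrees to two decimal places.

21.61°

n·sin(A/2) = 1.307 × sin 30° = 1.307 × 0.5000 = 0.6535.
D_min = 2·arcsin(0.6535) − 60° = 2 × 40.806° − 60° = 21.612°.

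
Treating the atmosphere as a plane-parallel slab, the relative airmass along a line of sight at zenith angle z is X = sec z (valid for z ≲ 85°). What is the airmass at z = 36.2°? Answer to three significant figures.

1.24

X = sec z = 1/cos 36.2° = 1/0.8070 = 1.2392.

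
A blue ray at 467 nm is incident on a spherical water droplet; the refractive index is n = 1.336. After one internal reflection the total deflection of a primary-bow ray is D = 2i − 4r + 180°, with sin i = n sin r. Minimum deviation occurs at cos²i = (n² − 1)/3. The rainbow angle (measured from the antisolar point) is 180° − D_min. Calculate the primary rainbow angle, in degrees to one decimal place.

cos²i = (1.78490 − 1)/3 = 0.26163; i = arccos(0.51150) = 59.236°.
sin r = sin 59.236°/1.336 = 0.64318; r = 40.029°.
D_min = 2·59.236° − 4·40.029° + 180° = 138.356°.
Rainbow angle = 180° − D_min = 41.644°.

41.6°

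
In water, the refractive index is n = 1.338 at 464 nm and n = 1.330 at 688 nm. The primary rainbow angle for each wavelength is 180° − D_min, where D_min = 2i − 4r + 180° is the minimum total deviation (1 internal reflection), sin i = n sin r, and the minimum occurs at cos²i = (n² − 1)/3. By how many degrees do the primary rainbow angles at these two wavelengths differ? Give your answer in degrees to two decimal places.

At 464 nm (n = 1.338): cos²i = 0.26341 → i = 59.120°, r = 39.899°, D_min = 138.643°, rainbow angle = 41.357°.
At 688 nm (n = 1.330): cos²i = 0.25630 → i = 59.585°, r = 40.422°, D_min = 137.484°, rainbow angle = 42.516°.
Angular width = |41.357° − 42.516°| = 1.160°.

1.16°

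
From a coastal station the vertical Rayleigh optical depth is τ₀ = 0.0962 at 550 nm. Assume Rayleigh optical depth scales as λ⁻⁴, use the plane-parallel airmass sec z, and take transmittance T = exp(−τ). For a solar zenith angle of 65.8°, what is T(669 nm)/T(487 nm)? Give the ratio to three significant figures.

1.32

Airmass: sec 65.8° = 2.4395.
τ(669 nm) = 0.0962 × (550/669)⁴ × 2.4395 = 0.0962 × 0.4568 × 2.4395 = 0.1072.
τ(487 nm) = 0.0962 × (550/487)⁴ × 2.4395 = 0.0962 × 1.6268 × 2.4395 = 0.3818.
T(669)/T(487) = exp(τ_B − τ_A) = exp(0.2746) = 1.3160.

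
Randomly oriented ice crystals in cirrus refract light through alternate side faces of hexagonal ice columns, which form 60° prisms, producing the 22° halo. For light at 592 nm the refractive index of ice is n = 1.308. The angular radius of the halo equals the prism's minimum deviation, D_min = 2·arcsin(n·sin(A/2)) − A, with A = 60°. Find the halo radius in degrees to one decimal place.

n·sin(A/2) = 1.308 × sin 30° = 1.308 × 0.5000 = 0.6540.
D_min = 2·arcsin(0.6540) − 60° = 2 × 40.844° − 60° = 21.688°.

21.7°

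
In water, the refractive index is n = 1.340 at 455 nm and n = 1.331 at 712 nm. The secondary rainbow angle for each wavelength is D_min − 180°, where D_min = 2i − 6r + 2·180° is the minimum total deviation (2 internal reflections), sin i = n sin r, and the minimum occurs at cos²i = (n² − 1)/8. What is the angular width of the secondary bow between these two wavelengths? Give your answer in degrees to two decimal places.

2.34°

At 455 nm (n = 1.340): cos²i = 0.09945 → i = 71.618°, r = 45.088°, D_min = 232.709°, rainbow angle = 52.709°.
At 712 nm (n = 1.331): cos²i = 0.09645 → i = 71.907°, r = 45.575°, D_min = 230.365°, rainbow angle = 50.365°.
Angular width = |52.709° − 50.365°| = 2.344°.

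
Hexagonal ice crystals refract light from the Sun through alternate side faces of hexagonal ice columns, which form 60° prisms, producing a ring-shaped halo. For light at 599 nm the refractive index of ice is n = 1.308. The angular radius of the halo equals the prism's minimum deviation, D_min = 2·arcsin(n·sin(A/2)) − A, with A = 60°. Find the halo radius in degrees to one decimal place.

21.7°

n·sin(A/2) = 1.308 × sin 30° = 1.308 × 0.5000 = 0.6540.
D_min = 2·arcsin(0.6540) − 60° = 2 × 40.844° − 60° = 21.688°.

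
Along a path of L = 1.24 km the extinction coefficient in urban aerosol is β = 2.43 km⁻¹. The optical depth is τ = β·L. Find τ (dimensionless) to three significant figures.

3.01

τ = β·L = 2.43 × 1.24 = 3.0132.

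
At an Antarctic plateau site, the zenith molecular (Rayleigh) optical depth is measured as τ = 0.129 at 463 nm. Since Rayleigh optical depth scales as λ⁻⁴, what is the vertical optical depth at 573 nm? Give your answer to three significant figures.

0.0550

τ(573 nm) = τ(463 nm) × (463/573)⁴ = 0.129 × (0.8080)⁴ = 0.129 × 0.4263 = 0.0550.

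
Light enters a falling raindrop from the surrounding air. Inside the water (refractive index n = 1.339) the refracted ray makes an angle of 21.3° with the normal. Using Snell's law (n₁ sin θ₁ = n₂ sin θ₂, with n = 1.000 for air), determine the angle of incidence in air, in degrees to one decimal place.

29.1°

Snell: sin θ_i = n · sin θ_r = 1.339 × sin 21.3° = 1.339 × 0.3633 = 0.4864.
θ_i = arcsin(0.4864) = 29.10°.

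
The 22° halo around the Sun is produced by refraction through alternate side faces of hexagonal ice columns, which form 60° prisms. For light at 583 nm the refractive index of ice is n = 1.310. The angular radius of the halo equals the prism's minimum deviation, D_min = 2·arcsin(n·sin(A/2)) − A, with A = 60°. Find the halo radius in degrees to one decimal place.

n·sin(A/2) = 1.310 × sin 30° = 1.310 × 0.5000 = 0.6550.
D_min = 2·arcsin(0.6550) − 60° = 2 × 40.920° − 60° = 21.839°.

21.8°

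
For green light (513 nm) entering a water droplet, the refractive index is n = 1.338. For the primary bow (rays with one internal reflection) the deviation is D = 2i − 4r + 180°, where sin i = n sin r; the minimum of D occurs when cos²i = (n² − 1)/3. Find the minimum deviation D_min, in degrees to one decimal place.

138.6°

cos²i = (1.79024 − 1)/3 = 0.26341; i = arccos(0.51324) = 59.120°.
sin r = sin 59.120°/1.338 = 0.64144; r = 39.899°.
D_min = 2·59.120° − 4·39.899° + 180° = 138.643°.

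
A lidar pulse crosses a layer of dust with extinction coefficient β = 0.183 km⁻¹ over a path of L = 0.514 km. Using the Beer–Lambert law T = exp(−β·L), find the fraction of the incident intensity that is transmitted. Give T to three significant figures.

0.910

τ = β·L = 0.183 × 0.514 = 0.0941.
T = exp(−0.0941) = 0.9102.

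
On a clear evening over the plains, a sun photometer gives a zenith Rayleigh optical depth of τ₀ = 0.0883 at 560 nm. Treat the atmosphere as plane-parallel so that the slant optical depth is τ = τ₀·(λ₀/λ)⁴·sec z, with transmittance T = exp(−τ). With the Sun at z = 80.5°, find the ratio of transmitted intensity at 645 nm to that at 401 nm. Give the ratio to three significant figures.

Airmass: sec 80.5° = 6.0589.
τ(645 nm) = 0.0883 × (560/645)⁴ × 6.0589 = 0.0883 × 0.5682 × 6.0589 = 0.3040.
τ(401 nm) = 0.0883 × (560/401)⁴ × 6.0589 = 0.0883 × 3.8034 × 6.0589 = 2.0348.
T(645)/T(401) = exp(τ_B − τ_A) = exp(1.7308) = 5.6453.

5.65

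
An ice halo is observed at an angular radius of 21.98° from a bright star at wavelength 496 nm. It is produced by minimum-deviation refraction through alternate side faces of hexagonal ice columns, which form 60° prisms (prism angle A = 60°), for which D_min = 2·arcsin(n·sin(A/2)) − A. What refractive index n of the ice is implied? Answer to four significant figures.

Rearranging: n = sin((D_min + A)/2) / sin(A/2).
(D_min + A)/2 = (21.98° + 60°)/2 = 40.990°.
n = sin 40.990° / sin 30° = 0.6559 / 0.5000 = 1.3119.

1.312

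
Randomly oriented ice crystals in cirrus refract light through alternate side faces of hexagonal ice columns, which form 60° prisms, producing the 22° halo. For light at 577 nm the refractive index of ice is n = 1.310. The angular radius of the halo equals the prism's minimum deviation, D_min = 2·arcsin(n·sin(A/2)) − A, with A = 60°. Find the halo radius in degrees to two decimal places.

21.84°

n·sin(A/2) = 1.310 × sin 30° = 1.310 × 0.5000 = 0.6550.
D_min = 2·arcsin(0.6550) − 60° = 2 × 40.920° − 60° = 21.839°.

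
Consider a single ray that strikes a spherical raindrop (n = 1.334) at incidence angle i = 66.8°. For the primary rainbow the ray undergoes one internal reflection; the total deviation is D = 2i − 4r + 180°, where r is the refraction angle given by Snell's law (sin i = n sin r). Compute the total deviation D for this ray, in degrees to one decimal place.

sin r = sin 66.8° / 1.334 = 0.9191/1.334 = 0.6890; r = 43.55°.
D = 2·66.8° − 4·43.55° + 180° = 133.60° − 174.21° + 180° = 139.39°.

139.4°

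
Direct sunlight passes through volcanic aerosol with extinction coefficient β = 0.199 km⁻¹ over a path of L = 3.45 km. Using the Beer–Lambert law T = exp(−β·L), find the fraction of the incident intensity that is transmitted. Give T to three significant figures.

0.503

τ = β·L = 0.199 × 3.45 = 0.6866.
T = exp(−0.6866) = 0.5033.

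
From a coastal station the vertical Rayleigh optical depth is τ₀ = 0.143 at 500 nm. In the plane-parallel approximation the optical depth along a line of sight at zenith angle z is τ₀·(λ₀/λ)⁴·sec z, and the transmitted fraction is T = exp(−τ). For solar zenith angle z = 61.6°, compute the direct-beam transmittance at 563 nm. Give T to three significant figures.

sec 61.6° = 2.1025.
τ = 0.143 × (500/563)⁴ × 2.1025 = 0.143 × 0.6221 × 2.1025 = 0.1870.
T = exp(−0.1870) = 0.8294.

0.829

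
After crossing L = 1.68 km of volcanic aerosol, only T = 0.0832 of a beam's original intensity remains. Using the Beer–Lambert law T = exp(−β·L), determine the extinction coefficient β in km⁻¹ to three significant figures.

Beer–Lambert: T = exp(−βL) ⇒ β = −ln(T)/L = −ln(0.0832)/1.68 = 2.4865/1.68 = 1.48 km⁻¹.

1.48 km⁻¹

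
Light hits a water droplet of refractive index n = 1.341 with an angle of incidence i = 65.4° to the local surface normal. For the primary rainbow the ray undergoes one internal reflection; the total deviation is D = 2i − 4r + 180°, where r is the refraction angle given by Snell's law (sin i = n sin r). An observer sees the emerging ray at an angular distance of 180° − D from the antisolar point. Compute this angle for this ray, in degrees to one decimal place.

40.0°

sin r = sin 65.4° / 1.341 = 0.9092/1.341 = 0.6780; r = 42.69°.
D = 2·65.4° − 4·42.69° + 180° = 130.80° − 170.76° + 180° = 140.04°.
Angle from antisolar point = 180° − D = 39.96°.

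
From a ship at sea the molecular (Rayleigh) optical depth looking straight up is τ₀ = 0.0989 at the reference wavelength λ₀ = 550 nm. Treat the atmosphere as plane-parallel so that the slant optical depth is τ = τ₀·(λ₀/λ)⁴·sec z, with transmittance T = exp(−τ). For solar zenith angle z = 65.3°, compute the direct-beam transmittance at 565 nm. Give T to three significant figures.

0.809

sec 65.3° = 2.3931.
τ = 0.0989 × (550/565)⁴ × 2.3931 = 0.0989 × 0.8980 × 2.3931 = 0.2125.
T = exp(−0.2125) = 0.8085.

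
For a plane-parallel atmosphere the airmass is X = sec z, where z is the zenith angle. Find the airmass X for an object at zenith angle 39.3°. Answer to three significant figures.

1.29

X = sec z = 1/cos 39.3° = 1/0.7738 = 1.2923.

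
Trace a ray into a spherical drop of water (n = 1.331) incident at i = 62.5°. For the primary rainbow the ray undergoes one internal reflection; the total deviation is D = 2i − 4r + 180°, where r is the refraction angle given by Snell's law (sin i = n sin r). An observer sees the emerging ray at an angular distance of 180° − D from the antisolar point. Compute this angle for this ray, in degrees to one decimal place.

sin r = sin 62.5° / 1.331 = 0.8870/1.331 = 0.6664; r = 41.79°.
D = 2·62.5° − 4·41.79° + 180° = 125.00° − 167.17° + 180° = 137.83°.
Angle from antisolar point = 180° − D = 42.17°.

42.2°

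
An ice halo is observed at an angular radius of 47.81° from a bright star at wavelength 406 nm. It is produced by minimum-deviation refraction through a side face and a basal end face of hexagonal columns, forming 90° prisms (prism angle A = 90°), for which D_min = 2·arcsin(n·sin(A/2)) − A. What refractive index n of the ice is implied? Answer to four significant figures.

1.319

Rearranging: n = sin((D_min + A)/2) / sin(A/2).
(D_min + A)/2 = (47.81° + 90°)/2 = 68.905°.
n = sin 68.905° / sin 45° = 0.9330 / 0.7071 = 1.3194.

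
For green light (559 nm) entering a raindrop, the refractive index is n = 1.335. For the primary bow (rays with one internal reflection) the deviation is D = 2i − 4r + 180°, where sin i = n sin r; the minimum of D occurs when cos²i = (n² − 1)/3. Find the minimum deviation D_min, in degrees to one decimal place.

cos²i = (1.78222 − 1)/3 = 0.26074; i = arccos(0.51063) = 59.294°.
sin r = sin 59.294°/1.335 = 0.64405; r = 40.094°.
D_min = 2·59.294° − 4·40.094° + 180° = 138.212°.

138.2°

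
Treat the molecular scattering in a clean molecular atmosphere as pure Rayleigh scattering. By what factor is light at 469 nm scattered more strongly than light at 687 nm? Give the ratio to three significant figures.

4.60

Rayleigh scattering ∝ λ⁻⁴, so the ratio of coefficients is the inverse fourth power of the wavelength ratio.
σ(469)/σ(687) = (687/469)⁴ = (1.4648)⁴ = 4.604.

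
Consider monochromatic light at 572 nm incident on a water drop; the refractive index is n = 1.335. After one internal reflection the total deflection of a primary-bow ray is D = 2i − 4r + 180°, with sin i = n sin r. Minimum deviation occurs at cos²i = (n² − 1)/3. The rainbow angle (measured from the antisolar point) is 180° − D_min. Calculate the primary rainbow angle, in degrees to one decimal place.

cos²i = (1.78222 − 1)/3 = 0.26074; i = arccos(0.51063) = 59.294°.
sin r = sin 59.294°/1.335 = 0.64405; r = 40.094°.
D_min = 2·59.294° − 4·40.094° + 180° = 138.212°.
Rainbow angle = 180° − D_min = 41.788°.

41.8°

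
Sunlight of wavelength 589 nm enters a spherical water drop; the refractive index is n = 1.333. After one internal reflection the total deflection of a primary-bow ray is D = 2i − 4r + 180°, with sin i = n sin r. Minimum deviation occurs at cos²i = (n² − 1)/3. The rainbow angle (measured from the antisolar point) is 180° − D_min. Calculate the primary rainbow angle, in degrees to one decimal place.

42.1°

cos²i = (1.77689 − 1)/3 = 0.25896; i = arccos(0.50888) = 59.410°.
sin r = sin 59.410°/1.333 = 0.64579; r = 40.225°.
D_min = 2·59.410° − 4·40.225° + 180° = 137.922°.
Rainbow angle = 180° − D_min = 42.078°.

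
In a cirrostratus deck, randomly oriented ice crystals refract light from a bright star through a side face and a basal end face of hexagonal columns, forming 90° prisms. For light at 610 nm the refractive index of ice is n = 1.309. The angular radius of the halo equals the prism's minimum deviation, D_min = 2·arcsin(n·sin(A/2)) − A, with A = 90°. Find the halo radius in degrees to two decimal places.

n·sin(A/2) = 1.309 × sin 45° = 1.309 × 0.7071 = 0.9256.
D_min = 2·arcsin(0.9256) − 90° = 2 × 67.759° − 90° = 45.519°.

45.52°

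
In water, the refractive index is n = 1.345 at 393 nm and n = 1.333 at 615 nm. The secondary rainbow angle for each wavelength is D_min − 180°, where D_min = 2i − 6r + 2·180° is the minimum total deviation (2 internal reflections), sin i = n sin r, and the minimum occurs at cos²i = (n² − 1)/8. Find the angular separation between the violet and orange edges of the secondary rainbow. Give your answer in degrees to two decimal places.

At 393 nm (n = 1.345): cos²i = 0.10113 → i = 71.458°, r = 44.821°, D_min = 233.987°, rainbow angle = 53.987°.
At 615 nm (n = 1.333): cos²i = 0.09711 → i = 71.843°, r = 45.466°, D_min = 230.891°, rainbow angle = 50.891°.
Angular width = |53.987° − 50.891°| = 3.096°.

3.10°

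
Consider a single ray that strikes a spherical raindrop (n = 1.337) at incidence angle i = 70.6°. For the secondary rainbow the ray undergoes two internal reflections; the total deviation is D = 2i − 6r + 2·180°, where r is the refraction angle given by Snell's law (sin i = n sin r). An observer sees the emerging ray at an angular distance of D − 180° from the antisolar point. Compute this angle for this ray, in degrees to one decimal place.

sin r = sin 70.6° / 1.337 = 0.9432/1.337 = 0.7055; r = 44.87°.
D = 2·70.6° − 6·44.87° + 2·180° = 141.20° − 269.21° + 360° = 231.99°.
Angle from antisolar point = D − 180° = 51.99°.

52.0°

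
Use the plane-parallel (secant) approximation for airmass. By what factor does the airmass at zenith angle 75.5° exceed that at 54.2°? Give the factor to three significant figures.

2.34

X(75.5°)/X(54.2°) = sec 75.5° / sec 54.2° = cos 54.2° / cos 75.5° = 0.5850/0.2504 = 2.3363.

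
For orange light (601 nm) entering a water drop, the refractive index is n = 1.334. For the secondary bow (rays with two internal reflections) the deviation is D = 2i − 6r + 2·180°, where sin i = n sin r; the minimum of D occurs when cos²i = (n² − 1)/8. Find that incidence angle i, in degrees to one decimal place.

cos²i = (1.334² − 1)/8 = (1.77956 − 1)/8 = 0.09744.
cos i = 0.31216, so i = 71.810°.

71.8°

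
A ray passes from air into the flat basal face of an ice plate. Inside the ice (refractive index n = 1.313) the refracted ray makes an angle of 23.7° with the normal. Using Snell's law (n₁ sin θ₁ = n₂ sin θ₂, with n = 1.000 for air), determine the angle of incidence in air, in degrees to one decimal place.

Snell: sin θ_i = n · sin θ_r = 1.313 × sin 23.7° = 1.313 × 0.4019 = 0.5278.
θ_i = arcsin(0.5278) = 31.85°.

31.9°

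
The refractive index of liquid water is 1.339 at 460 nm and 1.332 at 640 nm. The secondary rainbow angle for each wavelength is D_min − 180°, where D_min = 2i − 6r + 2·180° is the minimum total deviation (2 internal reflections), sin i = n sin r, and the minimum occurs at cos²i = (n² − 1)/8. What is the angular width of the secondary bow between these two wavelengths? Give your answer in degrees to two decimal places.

1.82°

At 460 nm (n = 1.339): cos²i = 0.09912 → i = 71.650°, r = 45.141°, D_min = 232.451°, rainbow angle = 52.451°.
At 640 nm (n = 1.332): cos²i = 0.09678 → i = 71.875°, r = 45.520°, D_min = 230.628°, rainbow angle = 50.628°.
Angular width = |52.451° − 50.628°| = 1.823°.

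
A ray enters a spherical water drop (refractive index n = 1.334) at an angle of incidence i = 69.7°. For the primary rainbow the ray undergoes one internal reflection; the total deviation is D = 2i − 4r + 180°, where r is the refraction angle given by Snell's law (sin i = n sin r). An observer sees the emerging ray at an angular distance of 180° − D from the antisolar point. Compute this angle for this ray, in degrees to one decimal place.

39.3°

sin r = sin 69.7° / 1.334 = 0.9379/1.334 = 0.7031; r = 44.67°.
D = 2·69.7° − 4·44.67° + 180° = 139.40° − 178.69° + 180° = 140.71°.
Angle from antisolar point = 180° − D = 39.29°.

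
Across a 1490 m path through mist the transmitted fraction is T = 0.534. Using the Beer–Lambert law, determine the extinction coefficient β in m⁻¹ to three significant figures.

Beer–Lambert: T = exp(−βL) ⇒ β = −ln(T)/L = −ln(0.534)/1490 = 0.6274/1490 = 0.000421 m⁻¹.

0.000421 m⁻¹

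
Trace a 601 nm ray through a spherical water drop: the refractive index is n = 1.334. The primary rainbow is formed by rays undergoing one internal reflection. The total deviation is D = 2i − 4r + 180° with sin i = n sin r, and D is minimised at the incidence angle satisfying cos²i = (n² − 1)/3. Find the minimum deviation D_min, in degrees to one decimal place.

cos²i = (1.77956 − 1)/3 = 0.25985; i = arccos(0.50976) = 59.352°.
sin r = sin 59.352°/1.334 = 0.64492; r = 40.159°.
D_min = 2·59.352° − 4·40.159° + 180° = 138.067°.

138.1°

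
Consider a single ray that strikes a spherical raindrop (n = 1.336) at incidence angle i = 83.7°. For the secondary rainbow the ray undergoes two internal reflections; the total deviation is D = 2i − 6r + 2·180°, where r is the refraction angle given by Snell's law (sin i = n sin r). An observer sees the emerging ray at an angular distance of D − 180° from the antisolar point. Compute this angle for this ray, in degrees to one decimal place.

59.0°

sin r = sin 83.7° / 1.336 = 0.9940/1.336 = 0.7440; r = 48.07°.
D = 2·83.7° − 6·48.07° + 2·180° = 167.40° − 288.43° + 360° = 238.97°.
Angle from antisolar point = D − 180° = 58.97°.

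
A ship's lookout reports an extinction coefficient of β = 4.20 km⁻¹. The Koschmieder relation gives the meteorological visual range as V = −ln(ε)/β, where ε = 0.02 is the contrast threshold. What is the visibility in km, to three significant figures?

0.931 km

V = −ln(0.02) / 4.20 = 3.912 / 4.20 = 0.9314 km.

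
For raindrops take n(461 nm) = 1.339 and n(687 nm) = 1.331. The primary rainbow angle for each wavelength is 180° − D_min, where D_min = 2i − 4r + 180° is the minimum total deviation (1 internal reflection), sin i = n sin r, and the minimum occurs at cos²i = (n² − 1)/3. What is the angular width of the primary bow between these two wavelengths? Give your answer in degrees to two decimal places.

At 461 nm (n = 1.339): cos²i = 0.26431 → i = 59.062°, r = 39.834°, D_min = 138.786°, rainbow angle = 41.214°.
At 687 nm (n = 1.331): cos²i = 0.25719 → i = 59.527°, r = 40.356°, D_min = 137.630°, rainbow angle = 42.370°.
Angular width = |41.214° − 42.370°| = 1.156°.

1.16°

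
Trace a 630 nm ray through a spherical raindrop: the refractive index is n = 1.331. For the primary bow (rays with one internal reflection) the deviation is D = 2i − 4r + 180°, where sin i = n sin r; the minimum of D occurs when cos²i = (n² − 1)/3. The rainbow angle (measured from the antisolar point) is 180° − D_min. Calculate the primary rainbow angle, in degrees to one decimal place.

42.4°

cos²i = (1.77156 − 1)/3 = 0.25719; i = arccos(0.50714) = 59.527°.
sin r = sin 59.527°/1.331 = 0.64753; r = 40.356°.
D_min = 2·59.527° − 4·40.356° + 180° = 137.630°.
Rainbow angle = 180° − D_min = 42.370°.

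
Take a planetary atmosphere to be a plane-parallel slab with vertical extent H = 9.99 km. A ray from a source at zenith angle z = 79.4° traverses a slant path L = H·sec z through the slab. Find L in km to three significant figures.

54.3 km

sec z = 1/cos 79.4° = 5.4362.
L = 9.99 × 5.4362 = 54.308 km.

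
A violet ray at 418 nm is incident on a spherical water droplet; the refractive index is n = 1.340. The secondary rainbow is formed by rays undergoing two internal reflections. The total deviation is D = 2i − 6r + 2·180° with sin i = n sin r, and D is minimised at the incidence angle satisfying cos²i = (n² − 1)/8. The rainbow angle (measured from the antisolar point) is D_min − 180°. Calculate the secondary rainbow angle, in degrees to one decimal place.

52.7°

cos²i = (1.79560 − 1)/8 = 0.09945; i = arccos(0.31536) = 71.618°.
sin r = sin 71.618°/1.340 = 0.70819; r = 45.088°.
D_min = 2·71.618° − 6·45.088° + 360° = 232.709°.
Rainbow angle = D_min − 180° = 52.709°.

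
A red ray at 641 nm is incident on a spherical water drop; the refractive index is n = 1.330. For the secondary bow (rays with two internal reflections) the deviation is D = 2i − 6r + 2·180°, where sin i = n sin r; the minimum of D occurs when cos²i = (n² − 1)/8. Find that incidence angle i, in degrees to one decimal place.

71.9°

cos²i = (1.330² − 1)/8 = (1.76890 − 1)/8 = 0.09611.
cos i = 0.31002, so i = 71.940°.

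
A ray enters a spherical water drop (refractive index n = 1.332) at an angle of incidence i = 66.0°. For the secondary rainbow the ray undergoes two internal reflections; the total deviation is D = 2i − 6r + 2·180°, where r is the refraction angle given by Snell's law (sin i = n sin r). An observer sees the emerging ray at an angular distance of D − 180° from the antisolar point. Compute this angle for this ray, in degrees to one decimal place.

52.2°

sin r = sin 66.0° / 1.332 = 0.9135/1.332 = 0.6858; r = 43.30°.
D = 2·66.0° − 6·43.30° + 2·180° = 132.00° − 259.81° + 360° = 232.19°.
Angle from antisolar point = D − 180° = 52.19°.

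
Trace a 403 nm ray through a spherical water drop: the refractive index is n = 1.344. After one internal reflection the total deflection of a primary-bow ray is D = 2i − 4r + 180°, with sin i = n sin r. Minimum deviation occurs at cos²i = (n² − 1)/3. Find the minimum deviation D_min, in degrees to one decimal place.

139.5°

cos²i = (1.80634 − 1)/3 = 0.26878; i = arccos(0.51844) = 58.772°.
sin r = sin 58.772°/1.344 = 0.63625; r = 39.512°.
D_min = 2·58.772° − 4·39.512° + 180° = 139.495°.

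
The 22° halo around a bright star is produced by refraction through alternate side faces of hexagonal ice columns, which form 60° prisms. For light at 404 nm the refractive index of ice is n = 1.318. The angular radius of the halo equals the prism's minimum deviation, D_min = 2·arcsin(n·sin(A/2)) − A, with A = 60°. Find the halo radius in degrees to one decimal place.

22.4°

n·sin(A/2) = 1.318 × sin 30° = 1.318 × 0.5000 = 0.6590.
D_min = 2·arcsin(0.6590) − 60° = 2 × 41.224° − 60° = 22.447°.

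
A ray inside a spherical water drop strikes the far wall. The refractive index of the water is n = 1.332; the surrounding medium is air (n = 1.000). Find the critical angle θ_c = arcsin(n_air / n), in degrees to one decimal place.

48.7°

sin θ_c = n_air / n = 1.000 / 1.332 = 0.7508.
θ_c = arcsin(0.7508) = 48.66°.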